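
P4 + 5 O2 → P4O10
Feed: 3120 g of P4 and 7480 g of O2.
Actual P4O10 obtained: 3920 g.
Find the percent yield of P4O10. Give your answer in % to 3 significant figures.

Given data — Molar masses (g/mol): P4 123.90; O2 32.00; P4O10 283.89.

n(P4) = 3120 / 123.90 = 25.18 mol
n(O2) = 7480 / 32.00 = 233.8 mol
n/ν for P4 = 25.18/1 = 25.18
n/ν for O2 = 233.8/5 = 46.76
Smallest n/ν is P4 → limiting reagent.
theoretical n(P4O10) = (1/1) × 25.18 = 25.18 mol → 7148 g
% yield = 3920 / 7148 × 100 = 54.84 %

54.8 %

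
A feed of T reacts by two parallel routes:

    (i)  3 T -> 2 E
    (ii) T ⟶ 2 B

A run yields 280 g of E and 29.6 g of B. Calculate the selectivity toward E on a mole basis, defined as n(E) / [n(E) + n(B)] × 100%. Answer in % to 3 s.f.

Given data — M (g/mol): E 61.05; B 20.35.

75.9 %

n(E) = 280 / 61.05 = 4.586 mol
n(B) = 29.6 / 20.35 = 1.455 mol
selectivity = 4.586/(4.586+1.455) × 100 = 75.91 %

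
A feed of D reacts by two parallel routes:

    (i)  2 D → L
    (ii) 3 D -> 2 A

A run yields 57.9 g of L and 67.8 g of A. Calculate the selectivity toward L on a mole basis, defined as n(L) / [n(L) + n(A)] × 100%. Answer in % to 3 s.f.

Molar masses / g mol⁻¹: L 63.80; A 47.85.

39.0 %

n(L) = 57.9 / 63.80 = 0.9075 mol
n(A) = 67.8 / 47.85 = 1.417 mol
selectivity = 0.9075/(0.9075+1.417) × 100 = 39.04 %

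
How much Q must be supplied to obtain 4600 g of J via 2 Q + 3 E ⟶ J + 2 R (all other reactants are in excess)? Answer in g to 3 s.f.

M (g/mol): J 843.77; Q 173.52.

n(J) = 4600 / 843.77 = 5.452 mol
n(Q) = (2/1) × 5.452 = 10.90 mol
mass = 10.90 × 173.52 = 1891 g

1890 g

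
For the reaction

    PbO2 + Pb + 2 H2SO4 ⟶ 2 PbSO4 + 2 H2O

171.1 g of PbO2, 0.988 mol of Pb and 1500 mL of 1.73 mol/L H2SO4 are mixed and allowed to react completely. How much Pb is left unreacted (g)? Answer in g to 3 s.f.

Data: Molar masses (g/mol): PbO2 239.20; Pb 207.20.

n(PbO2) = 171.1 / 239.20 = 0.7153 mol
n(Pb) = 0.9880 mol
n(H2SO4) = 1.73 × 1500/1000 = 2.595 mol
n/ν for PbO2 = 0.7153/1 = 0.7153
n/ν for Pb = 0.9880/1 = 0.9880
n/ν for H2SO4 = 2.595/2 = 1.298
Smallest n/ν is PbO2 → limiting reagent.
Pb consumed = (1/1) × 0.7153 = 0.7153 mol
Pb remaining = 0.9880 − 0.7153 = 0.2727 mol
mass = 0.2727 × 207.20 = 56.50 g

56.5 g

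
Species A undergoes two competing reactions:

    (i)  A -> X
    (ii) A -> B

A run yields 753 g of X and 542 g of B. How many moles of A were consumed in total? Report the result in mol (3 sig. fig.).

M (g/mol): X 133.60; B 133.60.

n(X) = 753 / 133.60 = 5.636 mol
n(B) = 542 / 133.60 = 4.057 mol
n(A) via (i) = (1/1)×5.636 = 5.636 mol
n(A) via (ii) = (1/1)×4.057 = 4.057 mol
total n(A) = 5.636 + 4.057 = 9.693 mol

9.69 mol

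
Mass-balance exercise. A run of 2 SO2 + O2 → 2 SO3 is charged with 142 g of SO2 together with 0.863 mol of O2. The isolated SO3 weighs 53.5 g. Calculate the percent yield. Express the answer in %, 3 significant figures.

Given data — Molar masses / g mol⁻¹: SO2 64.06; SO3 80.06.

n(SO2) = 142.0 / 64.06 = 2.217 mol
n(O2) = 0.8630 mol
n/ν → SO2: 1.109, O2: 0.8630; O2 is limiting.
theoretical n(SO3) = (2/1) × 0.8630 = 1.726 mol → 138.2 g
% yield = 53.5 / 138.2 × 100 = 38.71 %

38.7 %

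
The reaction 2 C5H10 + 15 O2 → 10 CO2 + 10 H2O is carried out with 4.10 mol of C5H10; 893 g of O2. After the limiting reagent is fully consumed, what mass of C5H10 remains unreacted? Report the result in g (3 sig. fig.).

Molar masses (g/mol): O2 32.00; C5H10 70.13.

n(C5H10) = 4.100 mol
n(O2) = 893.0 / 32.00 = 27.91 mol
n/ν for C5H10 = 4.100/2 = 2.050
n/ν for O2 = 27.91/15 = 1.861
Smallest n/ν is O2 → limiting reagent.
C5H10 consumed = (2/15) × 27.91 = 3.721 mol
C5H10 remaining = 4.100 − 3.721 = 0.3790 mol
mass = 0.3790 × 70.13 = 26.58 g

26.6 g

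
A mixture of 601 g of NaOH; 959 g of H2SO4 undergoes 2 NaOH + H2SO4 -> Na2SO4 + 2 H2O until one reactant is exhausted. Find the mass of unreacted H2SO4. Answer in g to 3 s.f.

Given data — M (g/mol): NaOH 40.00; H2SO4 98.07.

222 g

n(NaOH) = 601.0 / 40.00 = 15.03 mol
n(H2SO4) = 959.0 / 98.07 = 9.779 mol
n/ν → NaOH: 7.515, H2SO4: 9.779; NaOH is limiting.
H2SO4 consumed = (1/2) × 15.03 = 7.515 mol
H2SO4 remaining = 9.779 − 7.515 = 2.264 mol
mass = 2.264 × 98.07 = 222.0 g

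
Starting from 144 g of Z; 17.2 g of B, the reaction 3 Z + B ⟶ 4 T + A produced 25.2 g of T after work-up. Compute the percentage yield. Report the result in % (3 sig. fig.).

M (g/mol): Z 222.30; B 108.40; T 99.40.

n(Z) = 144.0 / 222.30 = 0.6478 mol
n(B) = 17.20 / 108.40 = 0.1587 mol
n/ν for Z = 0.6478/3 = 0.2159
n/ν for B = 0.1587/1 = 0.1587
Smallest n/ν is B → limiting reagent.
theoretical n(T) = (4/1) × 0.1587 = 0.6348 mol → 63.10 g
% yield = 25.2 / 63.10 × 100 = 39.94 %

39.9 %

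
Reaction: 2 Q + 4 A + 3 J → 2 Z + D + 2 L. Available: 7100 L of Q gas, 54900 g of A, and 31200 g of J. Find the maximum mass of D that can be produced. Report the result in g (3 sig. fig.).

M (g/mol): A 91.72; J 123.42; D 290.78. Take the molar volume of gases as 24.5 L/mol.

n(Q) = 7100 / 24.5 = 289.8 mol
n(A) = 54900 / 91.72 = 598.6 mol
n(J) = 31200 / 123.42 = 252.8 mol
n/ν for Q = 289.8/2 = 144.9
n/ν for A = 598.6/4 = 149.7
n/ν for J = 252.8/3 = 84.27
Smallest n/ν is J → limiting reagent.
n(D) = (1/3) × 252.8 = 84.27 mol
mass = 84.27 × 290.78 = 24500 g

24500 g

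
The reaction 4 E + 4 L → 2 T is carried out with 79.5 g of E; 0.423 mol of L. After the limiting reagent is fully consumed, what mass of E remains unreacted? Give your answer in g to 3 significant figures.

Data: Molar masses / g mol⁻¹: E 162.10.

n(E) = 79.50 / 162.10 = 0.4904 mol
n(L) = 0.4230 mol
n/ν → E: 0.1226, L: 0.1058; L is limiting.
E consumed = (4/4) × 0.4230 = 0.4230 mol
E remaining = 0.4904 − 0.4230 = 0.06740 mol
mass = 0.06740 × 162.10 = 10.93 g

10.9 g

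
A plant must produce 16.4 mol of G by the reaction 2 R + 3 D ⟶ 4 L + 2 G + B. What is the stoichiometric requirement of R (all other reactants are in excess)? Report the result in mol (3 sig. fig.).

16.4 mol

n(G) = 16.40 mol
n(R) = (2/2) × 16.40 = 16.40 mol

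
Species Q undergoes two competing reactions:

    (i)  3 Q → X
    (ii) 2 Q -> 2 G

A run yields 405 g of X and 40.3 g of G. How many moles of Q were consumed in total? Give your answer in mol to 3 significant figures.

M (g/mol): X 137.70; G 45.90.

9.70 mol

n(X) = 405 / 137.70 = 2.941 mol
n(G) = 40.3 / 45.90 = 0.8780 mol
n(Q) via (i) = (3/1)×2.941 = 8.823 mol
n(Q) via (ii) = (2/2)×0.8780 = 0.8780 mol
total n(Q) = 8.823 + 0.8780 = 9.701 mol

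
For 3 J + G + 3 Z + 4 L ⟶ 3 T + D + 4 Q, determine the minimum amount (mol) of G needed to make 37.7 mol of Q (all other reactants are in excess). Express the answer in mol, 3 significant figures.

n(Q) = 37.70 mol
n(G) = (1/4) × 37.70 = 9.425 mol

9.43 mol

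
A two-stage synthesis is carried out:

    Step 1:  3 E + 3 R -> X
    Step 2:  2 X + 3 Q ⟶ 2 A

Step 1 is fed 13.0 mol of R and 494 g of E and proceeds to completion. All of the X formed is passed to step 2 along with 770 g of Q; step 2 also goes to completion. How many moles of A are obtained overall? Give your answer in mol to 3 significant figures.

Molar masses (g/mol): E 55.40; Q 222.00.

2.31 mol

Step 1:
n(R) = 13.00 mol
n(E) = 494.0 / 55.40 = 8.917 mol
n/ν → R: 4.333, E: 2.972; E is limiting.
n(X) produced = (1/3) × 8.917 = 2.972 mol
Step 2:
n(X) available = 2.972 mol
n(Q) = 770.0 / 222.00 = 3.468 mol
n/ν → X: 1.486, Q: 1.156; Q is limiting.
n(A) = (2/3) × 3.468 = 2.312 mol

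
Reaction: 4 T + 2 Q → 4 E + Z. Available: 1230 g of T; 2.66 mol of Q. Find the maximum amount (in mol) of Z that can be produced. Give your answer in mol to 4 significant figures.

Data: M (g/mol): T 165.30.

1.330 mol

n(T) = 1230 / 165.30 = 7.441 mol
n(Q) = 2.660 mol
n/ν → T: 1.860, Q: 1.330; Q is limiting.
n(Z) = (1/2) × 2.660 = 1.330 mol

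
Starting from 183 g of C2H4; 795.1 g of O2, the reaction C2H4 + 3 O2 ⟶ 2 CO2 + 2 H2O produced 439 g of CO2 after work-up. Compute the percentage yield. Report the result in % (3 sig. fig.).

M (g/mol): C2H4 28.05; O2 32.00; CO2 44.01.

n(C2H4) = 183.0 / 28.05 = 6.524 mol
n(O2) = 795.1 / 32.00 = 24.85 mol
n/ν for C2H4 = 6.524/1 = 6.524
n/ν for O2 = 24.85/3 = 8.283
Smallest n/ν is C2H4 → limiting reagent.
theoretical n(CO2) = (2/1) × 6.524 = 13.05 mol → 574.3 g
% yield = 439 / 574.3 × 100 = 76.44 %

76.4 %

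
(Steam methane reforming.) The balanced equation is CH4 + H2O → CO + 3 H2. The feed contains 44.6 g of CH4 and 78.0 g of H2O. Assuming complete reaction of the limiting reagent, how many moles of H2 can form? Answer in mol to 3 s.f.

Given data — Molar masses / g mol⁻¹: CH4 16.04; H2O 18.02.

n(CH4) = 44.60 / 16.04 = 2.781 mol
n(H2O) = 78.00 / 18.02 = 4.329 mol
n/ν → CH4: 2.781, H2O: 4.329; CH4 is limiting.
n(H2) = (3/1) × 2.781 = 8.343 mol

8.34 mol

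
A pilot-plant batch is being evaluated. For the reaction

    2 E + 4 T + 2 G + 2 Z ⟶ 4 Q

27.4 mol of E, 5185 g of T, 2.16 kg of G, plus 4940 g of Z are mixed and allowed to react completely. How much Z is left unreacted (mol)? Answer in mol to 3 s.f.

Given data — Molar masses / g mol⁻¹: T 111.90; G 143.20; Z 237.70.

5.70 mol

n(E) = 27.40 mol
n(T) = 5185 / 111.90 = 46.34 mol
n(G) = 2.160×1000 / 143.20 = 15.08 mol
n(Z) = 4940 / 237.70 = 20.78 mol
n/ν for E = 27.40/2 = 13.70
n/ν for T = 46.34/4 = 11.59
n/ν for G = 15.08/2 = 7.540
n/ν for Z = 20.78/2 = 10.39
Smallest n/ν is G → limiting reagent.
Z consumed = (2/2) × 15.08 = 15.08 mol
Z remaining = 20.78 − 15.08 = 5.700 mol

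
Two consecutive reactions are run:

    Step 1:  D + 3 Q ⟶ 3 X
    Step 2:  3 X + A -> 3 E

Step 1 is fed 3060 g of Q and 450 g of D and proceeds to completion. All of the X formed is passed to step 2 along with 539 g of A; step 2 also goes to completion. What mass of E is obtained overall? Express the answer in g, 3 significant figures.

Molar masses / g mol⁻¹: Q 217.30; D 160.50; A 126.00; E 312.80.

Step 1:
n(Q) = 3060 / 217.30 = 14.08 mol
n(D) = 450.0 / 160.50 = 2.804 mol
n/ν → Q: 4.693, D: 2.804; D is limiting.
n(X) produced = (3/1) × 2.804 = 8.412 mol
Step 2:
n(X) available = 8.412 mol
n(A) = 539.0 / 126.00 = 4.278 mol
n/ν → X: 2.804, A: 4.278; X is limiting.
n(E) = (3/3) × 8.412 = 8.412 mol
mass = 8.412 × 312.80 = 2631 g

2630 g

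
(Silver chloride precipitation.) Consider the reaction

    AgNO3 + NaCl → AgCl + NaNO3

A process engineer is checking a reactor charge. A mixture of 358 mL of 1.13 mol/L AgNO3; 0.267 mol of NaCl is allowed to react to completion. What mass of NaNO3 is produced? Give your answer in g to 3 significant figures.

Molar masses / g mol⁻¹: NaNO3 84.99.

n(AgNO3) = 1.13 × 358.0/1000 = 0.4045 mol
n(NaCl) = 0.2670 mol
n/ν for AgNO3 = 0.4045/1 = 0.4045
n/ν for NaCl = 0.2670/1 = 0.2670
Smallest n/ν is NaCl → limiting reagent.
n(NaNO3) = (1/1) × 0.2670 = 0.2670 mol
mass = 0.2670 × 84.99 = 22.69 g

22.7 g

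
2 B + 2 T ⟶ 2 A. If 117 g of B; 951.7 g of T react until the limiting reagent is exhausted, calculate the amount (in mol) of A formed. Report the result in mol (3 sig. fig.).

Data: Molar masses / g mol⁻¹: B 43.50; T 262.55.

2.69 mol

n(B) = 117.0 / 43.50 = 2.690 mol
n(T) = 951.7 / 262.55 = 3.625 mol
n/ν for B = 2.690/2 = 1.345
n/ν for T = 3.625/2 = 1.813
Smallest n/ν is B → limiting reagent.
n(A) = (2/2) × 2.690 = 2.690 mol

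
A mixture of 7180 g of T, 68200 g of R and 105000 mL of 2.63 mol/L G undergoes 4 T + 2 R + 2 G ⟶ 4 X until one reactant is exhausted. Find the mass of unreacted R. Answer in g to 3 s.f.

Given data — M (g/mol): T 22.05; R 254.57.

n(T) = 7180 / 22.05 = 325.6 mol
n(R) = 68200 / 254.57 = 267.9 mol
n(G) = 2.63 × 105000/1000 = 276.2 mol
n/ν for T = 325.6/4 = 81.40
n/ν for R = 267.9/2 = 134.0
n/ν for G = 276.2/2 = 138.1
Smallest n/ν is T → limiting reagent.
R consumed = (2/4) × 325.6 = 162.8 mol
R remaining = 267.9 − 162.8 = 105.1 mol
mass = 105.1 × 254.57 = 26760 g

26800 g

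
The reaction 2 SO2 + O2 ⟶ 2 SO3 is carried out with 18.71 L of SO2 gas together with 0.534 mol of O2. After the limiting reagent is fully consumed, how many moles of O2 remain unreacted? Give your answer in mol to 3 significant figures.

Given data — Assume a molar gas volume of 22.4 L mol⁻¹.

0.116 mol

n(SO2) = 18.71 / 22.4 = 0.8353 mol
n(O2) = 0.5340 mol
n/ν → SO2: 0.4177, O2: 0.5340; SO2 is limiting.
O2 consumed = (1/2) × 0.8353 = 0.4177 mol
O2 remaining = 0.5340 − 0.4177 = 0.1163 mol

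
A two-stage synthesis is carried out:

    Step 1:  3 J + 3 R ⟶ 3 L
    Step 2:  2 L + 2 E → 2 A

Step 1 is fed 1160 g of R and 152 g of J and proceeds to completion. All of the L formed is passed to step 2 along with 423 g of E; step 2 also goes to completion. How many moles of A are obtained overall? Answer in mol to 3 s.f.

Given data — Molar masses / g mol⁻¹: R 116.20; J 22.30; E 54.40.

6.82 mol

Step 1:
n(R) = 1160 / 116.20 = 9.983 mol
n(J) = 152.0 / 22.30 = 6.816 mol
n/ν for R = 9.983/3 = 3.328
n/ν for J = 6.816/3 = 2.272
Smallest n/ν is J → limiting reagent.
n(L) produced = (3/3) × 6.816 = 6.816 mol
Step 2:
n(L) available = 6.816 mol
n(E) = 423.0 / 54.40 = 7.776 mol
n/ν for L = 6.816/2 = 3.408
n/ν for E = 7.776/2 = 3.888
Smallest n/ν is L → limiting reagent.
n(A) = (2/2) × 6.816 = 6.816 mol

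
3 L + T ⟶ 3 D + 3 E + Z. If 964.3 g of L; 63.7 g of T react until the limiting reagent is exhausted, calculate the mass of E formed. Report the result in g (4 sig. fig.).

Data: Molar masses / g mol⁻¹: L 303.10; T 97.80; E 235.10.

459.4 g

n(L) = 964.3 / 303.10 = 3.181 mol
n(T) = 63.70 / 97.80 = 0.6513 mol
n/ν for L = 3.181/3 = 1.060
n/ν for T = 0.6513/1 = 0.6513
Smallest n/ν is T → limiting reagent.
n(E) = (3/1) × 0.6513 = 1.954 mol
mass = 1.954 × 235.10 = 459.4 g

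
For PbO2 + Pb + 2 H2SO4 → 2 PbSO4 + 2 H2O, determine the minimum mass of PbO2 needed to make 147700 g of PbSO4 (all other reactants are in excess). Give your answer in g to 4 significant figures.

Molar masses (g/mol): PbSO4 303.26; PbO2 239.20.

58250 g

n(PbSO4) = 147700 / 303.26 = 487.0 mol
n(PbO2) = (1/2) × 487.0 = 243.5 mol
mass = 243.5 × 239.20 = 58250 g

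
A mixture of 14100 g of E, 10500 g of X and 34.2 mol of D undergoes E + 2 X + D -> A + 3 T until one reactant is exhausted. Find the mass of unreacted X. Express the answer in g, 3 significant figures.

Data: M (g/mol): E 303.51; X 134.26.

1320 g

n(E) = 14100 / 303.51 = 46.46 mol
n(X) = 10500 / 134.26 = 78.21 mol
n(D) = 34.20 mol
n/ν for E = 46.46/1 = 46.46
n/ν for X = 78.21/2 = 39.11
n/ν for D = 34.20/1 = 34.20
Smallest n/ν is D → limiting reagent.
X consumed = (2/1) × 34.20 = 68.40 mol
X remaining = 78.21 − 68.40 = 9.810 mol
mass = 9.810 × 134.26 = 1317 g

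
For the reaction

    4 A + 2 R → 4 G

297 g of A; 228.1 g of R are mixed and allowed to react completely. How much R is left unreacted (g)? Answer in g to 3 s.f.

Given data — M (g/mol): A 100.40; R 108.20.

n(A) = 297.0 / 100.40 = 2.958 mol
n(R) = 228.1 / 108.20 = 2.108 mol
n/ν for A = 2.958/4 = 0.7395
n/ν for R = 2.108/2 = 1.054
Smallest n/ν is A → limiting reagent.
R consumed = (2/4) × 2.958 = 1.479 mol
R remaining = 2.108 − 1.479 = 0.6290 mol
mass = 0.6290 × 108.20 = 68.06 g

68.1 g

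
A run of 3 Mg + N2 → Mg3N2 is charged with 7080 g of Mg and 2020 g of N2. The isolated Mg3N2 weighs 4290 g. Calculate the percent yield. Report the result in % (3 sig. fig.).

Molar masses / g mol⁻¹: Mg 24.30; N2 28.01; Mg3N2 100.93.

58.9 %

n(Mg) = 7080 / 24.30 = 291.4 mol
n(N2) = 2020 / 28.01 = 72.12 mol
n/ν → Mg: 97.13, N2: 72.12; N2 is limiting.
theoretical n(Mg3N2) = (1/1) × 72.12 = 72.12 mol → 7279 g
% yield = 4290 / 7279 × 100 = 58.94 %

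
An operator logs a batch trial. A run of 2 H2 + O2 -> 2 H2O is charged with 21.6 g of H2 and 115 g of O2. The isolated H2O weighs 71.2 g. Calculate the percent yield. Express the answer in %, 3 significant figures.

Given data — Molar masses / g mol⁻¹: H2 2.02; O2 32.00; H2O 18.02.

55.0 %

n(H2) = 21.60 / 2.02 = 10.69 mol
n(O2) = 115.0 / 32.00 = 3.594 mol
n/ν → H2: 5.345, O2: 3.594; O2 is limiting.
theoretical n(H2O) = (2/1) × 3.594 = 7.188 mol → 129.5 g
% yield = 71.2 / 129.5 × 100 = 54.98 %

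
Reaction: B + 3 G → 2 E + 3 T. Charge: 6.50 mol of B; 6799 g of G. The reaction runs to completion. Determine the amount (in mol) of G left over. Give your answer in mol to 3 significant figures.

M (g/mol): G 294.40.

3.59 mol

n(B) = 6.500 mol
n(G) = 6799 / 294.40 = 23.09 mol
n/ν for B = 6.500/1 = 6.500
n/ν for G = 23.09/3 = 7.697
Smallest n/ν is B → limiting reagent.
G consumed = (3/1) × 6.500 = 19.50 mol
G remaining = 23.09 − 19.50 = 3.590 mol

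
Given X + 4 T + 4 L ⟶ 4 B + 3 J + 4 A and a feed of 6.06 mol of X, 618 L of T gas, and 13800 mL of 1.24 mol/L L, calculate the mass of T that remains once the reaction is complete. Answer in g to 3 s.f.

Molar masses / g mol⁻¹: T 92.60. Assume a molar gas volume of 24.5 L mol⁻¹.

751 g

n(X) = 6.060 mol
n(T) = 618.0 / 24.5 = 25.22 mol
n(L) = 1.24 × 13800/1000 = 17.11 mol
n/ν → X: 6.060, T: 6.305, L: 4.278; L is limiting.
T consumed = (4/4) × 17.11 = 17.11 mol
T remaining = 25.22 − 17.11 = 8.110 mol
mass = 8.110 × 92.60 = 751.0 g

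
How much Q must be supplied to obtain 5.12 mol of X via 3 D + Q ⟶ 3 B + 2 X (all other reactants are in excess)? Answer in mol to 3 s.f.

n(X) = 5.120 mol
n(Q) = (1/2) × 5.120 = 2.560 mol

2.56 mol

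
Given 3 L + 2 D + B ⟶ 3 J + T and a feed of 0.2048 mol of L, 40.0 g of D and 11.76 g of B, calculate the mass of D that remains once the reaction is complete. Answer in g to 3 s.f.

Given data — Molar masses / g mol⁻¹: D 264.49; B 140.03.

n(L) = 0.2048 mol
n(D) = 40.00 / 264.49 = 0.1512 mol
n(B) = 11.76 / 140.03 = 0.08398 mol
n/ν → L: 0.06827, D: 0.07560, B: 0.08398; L is limiting.
D consumed = (2/3) × 0.2048 = 0.1365 mol
D remaining = 0.1512 − 0.1365 = 0.01470 mol
mass = 0.01470 × 264.49 = 3.888 g

3.89 g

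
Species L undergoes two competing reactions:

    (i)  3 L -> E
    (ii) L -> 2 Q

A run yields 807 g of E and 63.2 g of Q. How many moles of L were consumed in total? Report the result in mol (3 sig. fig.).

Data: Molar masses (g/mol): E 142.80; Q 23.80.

18.3 mol

n(E) = 807 / 142.80 = 5.651 mol
n(Q) = 63.2 / 23.80 = 2.655 mol
n(L) via (i) = (3/1)×5.651 = 16.95 mol
n(L) via (ii) = (1/2)×2.655 = 1.328 mol
total n(L) = 16.95 + 1.328 = 18.28 mol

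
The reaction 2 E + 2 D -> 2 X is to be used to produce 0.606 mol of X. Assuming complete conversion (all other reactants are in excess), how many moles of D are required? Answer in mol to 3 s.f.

0.606 mol

n(X) = 0.6060 mol
n(D) = (2/2) × 0.6060 = 0.6060 mol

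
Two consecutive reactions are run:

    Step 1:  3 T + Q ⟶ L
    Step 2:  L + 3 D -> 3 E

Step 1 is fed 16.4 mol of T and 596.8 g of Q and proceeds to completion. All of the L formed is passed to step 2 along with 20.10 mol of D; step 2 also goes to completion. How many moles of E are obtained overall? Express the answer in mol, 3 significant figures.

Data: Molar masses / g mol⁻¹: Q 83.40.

16.4 mol

Step 1:
n(T) = 16.40 mol
n(Q) = 596.8 / 83.40 = 7.156 mol
n/ν for T = 16.40/3 = 5.467
n/ν for Q = 7.156/1 = 7.156
Smallest n/ν is T → limiting reagent.
n(L) produced = (1/3) × 16.40 = 5.467 mol
Step 2:
n(L) available = 5.467 mol
n(D) = 20.10 mol
n/ν for L = 5.467/1 = 5.467
n/ν for D = 20.10/3 = 6.700
Smallest n/ν is L → limiting reagent.
n(E) = (3/1) × 5.467 = 16.40 mol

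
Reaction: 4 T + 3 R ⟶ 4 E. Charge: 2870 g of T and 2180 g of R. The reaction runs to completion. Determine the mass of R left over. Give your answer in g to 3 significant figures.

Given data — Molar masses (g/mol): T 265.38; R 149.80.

965 g

n(T) = 2870 / 265.38 = 10.81 mol
n(R) = 2180 / 149.80 = 14.55 mol
n/ν for T = 10.81/4 = 2.703
n/ν for R = 14.55/3 = 4.850
Smallest n/ν is T → limiting reagent.
R consumed = (3/4) × 10.81 = 8.108 mol
R remaining = 14.55 − 8.108 = 6.442 mol
mass = 6.442 × 149.80 = 965.0 g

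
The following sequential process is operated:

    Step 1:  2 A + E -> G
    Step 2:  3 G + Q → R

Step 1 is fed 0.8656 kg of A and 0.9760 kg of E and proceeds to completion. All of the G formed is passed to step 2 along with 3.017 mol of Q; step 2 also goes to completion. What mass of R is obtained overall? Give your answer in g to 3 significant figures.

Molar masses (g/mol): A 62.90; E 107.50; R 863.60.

1980 g

Step 1:
n(A) = 0.8656×1000 / 62.90 = 13.76 mol
n(E) = 0.9760×1000 / 107.50 = 9.079 mol
n/ν for A = 13.76/2 = 6.880
n/ν for E = 9.079/1 = 9.079
Smallest n/ν is A → limiting reagent.
n(G) produced = (1/2) × 13.76 = 6.880 mol
Step 2:
n(G) available = 6.880 mol
n(Q) = 3.017 mol
n/ν for G = 6.880/3 = 2.293
n/ν for Q = 3.017/1 = 3.017
Smallest n/ν is G → limiting reagent.
n(R) = (1/3) × 6.880 = 2.293 mol
mass = 2.293 × 863.60 = 1980 g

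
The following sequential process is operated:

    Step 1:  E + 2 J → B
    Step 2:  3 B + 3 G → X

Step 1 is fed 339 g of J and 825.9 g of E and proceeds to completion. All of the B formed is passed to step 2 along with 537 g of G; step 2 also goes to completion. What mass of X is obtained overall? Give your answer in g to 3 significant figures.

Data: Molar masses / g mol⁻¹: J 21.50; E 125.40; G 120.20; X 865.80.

Step 1:
n(J) = 339.0 / 21.50 = 15.77 mol
n(E) = 825.9 / 125.40 = 6.586 mol
n/ν for J = 15.77/2 = 7.885
n/ν for E = 6.586/1 = 6.586
Smallest n/ν is E → limiting reagent.
n(B) produced = (1/1) × 6.586 = 6.586 mol
Step 2:
n(B) available = 6.586 mol
n(G) = 537.0 / 120.20 = 4.468 mol
n/ν for B = 6.586/3 = 2.195
n/ν for G = 4.468/3 = 1.489
Smallest n/ν is G → limiting reagent.
n(X) = (1/3) × 4.468 = 1.489 mol
mass = 1.489 × 865.80 = 1289 g

1290 g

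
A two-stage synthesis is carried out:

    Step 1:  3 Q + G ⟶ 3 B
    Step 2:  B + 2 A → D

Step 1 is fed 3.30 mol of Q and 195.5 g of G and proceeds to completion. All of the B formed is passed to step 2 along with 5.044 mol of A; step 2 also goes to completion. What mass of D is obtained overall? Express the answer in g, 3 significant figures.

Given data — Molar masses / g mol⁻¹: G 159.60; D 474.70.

1200 g

Step 1:
n(Q) = 3.300 mol
n(G) = 195.5 / 159.60 = 1.225 mol
n/ν for Q = 3.300/3 = 1.100
n/ν for G = 1.225/1 = 1.225
Smallest n/ν is Q → limiting reagent.
n(B) produced = (3/3) × 3.300 = 3.300 mol
Step 2:
n(B) available = 3.300 mol
n(A) = 5.044 mol
n/ν for B = 3.300/1 = 3.300
n/ν for A = 5.044/2 = 2.522
Smallest n/ν is A → limiting reagent.
n(D) = (1/2) × 5.044 = 2.522 mol
mass = 2.522 × 474.70 = 1197 g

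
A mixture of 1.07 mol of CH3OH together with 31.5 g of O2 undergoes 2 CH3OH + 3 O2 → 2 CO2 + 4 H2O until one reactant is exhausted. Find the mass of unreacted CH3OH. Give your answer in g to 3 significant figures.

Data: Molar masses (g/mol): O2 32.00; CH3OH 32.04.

n(CH3OH) = 1.070 mol
n(O2) = 31.50 / 32.00 = 0.9844 mol
n/ν for CH3OH = 1.070/2 = 0.5350
n/ν for O2 = 0.9844/3 = 0.3281
Smallest n/ν is O2 → limiting reagent.
CH3OH consumed = (2/3) × 0.9844 = 0.6563 mol
CH3OH remaining = 1.070 − 0.6563 = 0.4137 mol
mass = 0.4137 × 32.04 = 13.25 g

13.3 g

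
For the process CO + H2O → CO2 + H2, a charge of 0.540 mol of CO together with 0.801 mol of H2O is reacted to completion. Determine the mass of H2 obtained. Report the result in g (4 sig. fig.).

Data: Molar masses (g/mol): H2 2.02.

1.091 g

n(CO) = 0.5400 mol
n(H2O) = 0.8010 mol
n/ν → CO: 0.5400, H2O: 0.8010; CO is limiting.
n(H2) = (1/1) × 0.5400 = 0.5400 mol
mass = 0.5400 × 2.02 = 1.091 g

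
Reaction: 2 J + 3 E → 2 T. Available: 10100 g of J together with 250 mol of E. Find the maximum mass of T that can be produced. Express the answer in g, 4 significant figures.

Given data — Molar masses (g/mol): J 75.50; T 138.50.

n(J) = 10100 / 75.50 = 133.8 mol
n(E) = 250.0 mol
n/ν for J = 133.8/2 = 66.90
n/ν for E = 250.0/3 = 83.33
Smallest n/ν is J → limiting reagent.
n(T) = (2/2) × 133.8 = 133.8 mol
mass = 133.8 × 138.50 = 18530 g

18530 g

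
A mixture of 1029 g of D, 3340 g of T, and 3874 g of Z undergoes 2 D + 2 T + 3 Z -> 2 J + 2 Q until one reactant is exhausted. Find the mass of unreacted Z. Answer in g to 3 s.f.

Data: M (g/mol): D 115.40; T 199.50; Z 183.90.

1410 g

n(D) = 1029 / 115.40 = 8.917 mol
n(T) = 3340 / 199.50 = 16.74 mol
n(Z) = 3874 / 183.90 = 21.07 mol
n/ν → D: 4.459, T: 8.370, Z: 7.023; D is limiting.
Z consumed = (3/2) × 8.917 = 13.38 mol
Z remaining = 21.07 − 13.38 = 7.690 mol
mass = 7.690 × 183.90 = 1414 g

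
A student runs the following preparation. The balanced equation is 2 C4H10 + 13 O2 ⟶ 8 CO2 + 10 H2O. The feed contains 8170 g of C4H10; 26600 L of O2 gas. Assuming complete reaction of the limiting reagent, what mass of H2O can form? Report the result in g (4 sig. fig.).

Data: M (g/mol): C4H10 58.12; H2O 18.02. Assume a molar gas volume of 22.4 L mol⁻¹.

12670 g

n(C4H10) = 8170 / 58.12 = 140.6 mol
n(O2) = 26600 / 22.4 = 1188 mol
n/ν for C4H10 = 140.6/2 = 70.30
n/ν for O2 = 1188/13 = 91.38
Smallest n/ν is C4H10 → limiting reagent.
n(H2O) = (10/2) × 140.6 = 703.0 mol
mass = 703.0 × 18.02 = 12670 g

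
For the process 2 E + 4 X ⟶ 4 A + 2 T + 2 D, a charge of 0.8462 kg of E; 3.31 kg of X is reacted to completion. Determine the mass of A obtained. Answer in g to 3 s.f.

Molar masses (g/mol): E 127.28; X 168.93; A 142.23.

1890 g

n(E) = 0.8462×1000 / 127.28 = 6.648 mol
n(X) = 3.310×1000 / 168.93 = 19.59 mol
n/ν → E: 3.324, X: 4.898; E is limiting.
n(A) = (4/2) × 6.648 = 13.30 mol
mass = 13.30 × 142.23 = 1892 g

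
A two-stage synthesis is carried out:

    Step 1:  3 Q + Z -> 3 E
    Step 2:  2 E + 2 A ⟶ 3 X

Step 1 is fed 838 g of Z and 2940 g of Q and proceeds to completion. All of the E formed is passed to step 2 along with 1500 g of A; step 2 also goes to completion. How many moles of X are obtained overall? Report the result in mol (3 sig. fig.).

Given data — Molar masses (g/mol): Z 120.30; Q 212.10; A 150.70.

Step 1:
n(Z) = 838.0 / 120.30 = 6.966 mol
n(Q) = 2940 / 212.10 = 13.86 mol
n/ν for Z = 6.966/1 = 6.966
n/ν for Q = 13.86/3 = 4.620
Smallest n/ν is Q → limiting reagent.
n(E) produced = (3/3) × 13.86 = 13.86 mol
Step 2:
n(E) available = 13.86 mol
n(A) = 1500 / 150.70 = 9.954 mol
n/ν for E = 13.86/2 = 6.930
n/ν for A = 9.954/2 = 4.977
Smallest n/ν is A → limiting reagent.
n(X) = (3/2) × 9.954 = 14.93 mol

14.9 mol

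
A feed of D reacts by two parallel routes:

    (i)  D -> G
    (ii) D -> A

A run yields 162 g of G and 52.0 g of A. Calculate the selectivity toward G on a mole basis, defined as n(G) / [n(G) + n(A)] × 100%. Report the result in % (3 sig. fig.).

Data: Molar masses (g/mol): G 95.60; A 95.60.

75.7 %

n(G) = 162 / 95.60 = 1.695 mol
n(A) = 52.0 / 95.60 = 0.5439 mol
selectivity = 1.695/(1.695+0.5439) × 100 = 75.71 %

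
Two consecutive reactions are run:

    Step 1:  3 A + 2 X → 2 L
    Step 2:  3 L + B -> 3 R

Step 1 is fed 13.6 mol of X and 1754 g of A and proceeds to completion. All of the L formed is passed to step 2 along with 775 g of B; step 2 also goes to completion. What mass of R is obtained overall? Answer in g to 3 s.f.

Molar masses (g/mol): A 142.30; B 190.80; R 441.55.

3630 g

Step 1:
n(X) = 13.60 mol
n(A) = 1754 / 142.30 = 12.33 mol
n/ν for X = 13.60/2 = 6.800
n/ν for A = 12.33/3 = 4.110
Smallest n/ν is A → limiting reagent.
n(L) produced = (2/3) × 12.33 = 8.220 mol
Step 2:
n(L) available = 8.220 mol
n(B) = 775.0 / 190.80 = 4.062 mol
n/ν for L = 8.220/3 = 2.740
n/ν for B = 4.062/1 = 4.062
Smallest n/ν is L → limiting reagent.
n(R) = (3/3) × 8.220 = 8.220 mol
mass = 8.220 × 441.55 = 3630 g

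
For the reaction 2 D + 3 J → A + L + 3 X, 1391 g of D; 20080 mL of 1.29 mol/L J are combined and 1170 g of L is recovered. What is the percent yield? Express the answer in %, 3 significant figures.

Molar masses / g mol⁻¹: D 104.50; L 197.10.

89.2 %

n(D) = 1391 / 104.50 = 13.31 mol
n(J) = 1.29 × 20080/1000 = 25.90 mol
n/ν for D = 13.31/2 = 6.655
n/ν for J = 25.90/3 = 8.633
Smallest n/ν is D → limiting reagent.
theoretical n(L) = (1/2) × 13.31 = 6.655 mol → 1312 g
% yield = 1170 / 1312 × 100 = 89.18 %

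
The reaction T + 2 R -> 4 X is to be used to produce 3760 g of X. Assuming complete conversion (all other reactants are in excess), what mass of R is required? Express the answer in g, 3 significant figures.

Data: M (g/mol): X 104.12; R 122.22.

n(X) = 3760 / 104.12 = 36.11 mol
n(R) = (2/4) × 36.11 = 18.06 mol
mass = 18.06 × 122.22 = 2207 g

2210 g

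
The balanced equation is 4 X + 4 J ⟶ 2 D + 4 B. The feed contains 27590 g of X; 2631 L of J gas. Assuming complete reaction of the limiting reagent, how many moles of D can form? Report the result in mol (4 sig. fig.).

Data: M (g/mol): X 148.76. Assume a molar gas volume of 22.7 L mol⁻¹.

57.95 mol

n(X) = 27590 / 148.76 = 185.5 mol
n(J) = 2631 / 22.7 = 115.9 mol
n/ν → X: 46.38, J: 28.98; J is limiting.
n(D) = (2/4) × 115.9 = 57.95 mol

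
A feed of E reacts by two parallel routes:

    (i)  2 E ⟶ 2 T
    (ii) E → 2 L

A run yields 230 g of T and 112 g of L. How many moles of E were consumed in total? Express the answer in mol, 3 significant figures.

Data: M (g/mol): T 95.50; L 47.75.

3.58 mol

n(T) = 230 / 95.50 = 2.408 mol
n(L) = 112 / 47.75 = 2.346 mol
n(E) via (i) = (2/2)×2.408 = 2.408 mol
n(E) via (ii) = (1/2)×2.346 = 1.173 mol
total n(E) = 2.408 + 1.173 = 3.581 mol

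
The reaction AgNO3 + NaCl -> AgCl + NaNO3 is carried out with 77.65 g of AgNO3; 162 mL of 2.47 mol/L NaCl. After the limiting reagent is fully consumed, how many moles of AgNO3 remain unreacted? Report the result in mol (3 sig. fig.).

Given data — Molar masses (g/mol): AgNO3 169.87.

0.0570 mol

n(AgNO3) = 77.65 / 169.87 = 0.4571 mol
n(NaCl) = 2.47 × 162.0/1000 = 0.4001 mol
n/ν for AgNO3 = 0.4571/1 = 0.4571
n/ν for NaCl = 0.4001/1 = 0.4001
Smallest n/ν is NaCl → limiting reagent.
AgNO3 consumed = (1/1) × 0.4001 = 0.4001 mol
AgNO3 remaining = 0.4571 − 0.4001 = 0.05700 mol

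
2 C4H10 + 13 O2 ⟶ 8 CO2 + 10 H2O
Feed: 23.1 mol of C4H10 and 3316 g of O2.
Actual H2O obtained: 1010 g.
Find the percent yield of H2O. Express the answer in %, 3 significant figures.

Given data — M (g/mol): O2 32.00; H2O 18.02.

n(C4H10) = 23.10 mol
n(O2) = 3316 / 32.00 = 103.6 mol
n/ν → C4H10: 11.55, O2: 7.969; O2 is limiting.
theoretical n(H2O) = (10/13) × 103.6 = 79.69 mol → 1436 g
% yield = 1010 / 1436 × 100 = 70.33 %

70.3 %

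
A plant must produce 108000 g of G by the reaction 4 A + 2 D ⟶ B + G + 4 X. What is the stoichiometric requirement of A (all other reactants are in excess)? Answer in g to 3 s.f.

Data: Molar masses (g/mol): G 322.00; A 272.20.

n(G) = 108000 / 322.00 = 335.4 mol
n(A) = (4/1) × 335.4 = 1342 mol
mass = 1342 × 272.20 = 365300 g

365000 g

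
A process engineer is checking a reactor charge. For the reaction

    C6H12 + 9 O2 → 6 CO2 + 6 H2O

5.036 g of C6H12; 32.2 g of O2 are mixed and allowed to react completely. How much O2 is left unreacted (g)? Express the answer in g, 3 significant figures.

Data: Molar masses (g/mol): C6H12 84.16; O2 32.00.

n(C6H12) = 5.036 / 84.16 = 0.05984 mol
n(O2) = 32.20 / 32.00 = 1.006 mol
n/ν → C6H12: 0.05984, O2: 0.1118; C6H12 is limiting.
O2 consumed = (9/1) × 0.05984 = 0.5386 mol
O2 remaining = 1.006 − 0.5386 = 0.4674 mol
mass = 0.4674 × 32.00 = 14.96 g

15.0 g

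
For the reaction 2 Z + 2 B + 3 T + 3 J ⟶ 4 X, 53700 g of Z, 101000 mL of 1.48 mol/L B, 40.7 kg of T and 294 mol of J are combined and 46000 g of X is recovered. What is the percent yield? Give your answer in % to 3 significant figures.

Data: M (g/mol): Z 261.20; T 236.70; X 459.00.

n(Z) = 53700 / 261.20 = 205.6 mol
n(B) = 1.48 × 101000/1000 = 149.5 mol
n(T) = 40.70×1000 / 236.70 = 171.9 mol
n(J) = 294.0 mol
n/ν for Z = 205.6/2 = 102.8
n/ν for B = 149.5/2 = 74.75
n/ν for T = 171.9/3 = 57.30
n/ν for J = 294.0/3 = 98.00
Smallest n/ν is T → limiting reagent.
theoretical n(X) = (4/3) × 171.9 = 229.2 mol → 105200 g
% yield = 46000 / 105200 × 100 = 43.73 %

43.7 %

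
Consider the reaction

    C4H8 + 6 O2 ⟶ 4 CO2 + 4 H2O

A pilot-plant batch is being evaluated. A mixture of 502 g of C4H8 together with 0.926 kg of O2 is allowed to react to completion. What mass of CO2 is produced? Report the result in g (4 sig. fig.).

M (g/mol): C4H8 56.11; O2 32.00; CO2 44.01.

849.0 g

n(C4H8) = 502.0 / 56.11 = 8.947 mol
n(O2) = 0.9260×1000 / 32.00 = 28.94 mol
n/ν for C4H8 = 8.947/1 = 8.947
n/ν for O2 = 28.94/6 = 4.823
Smallest n/ν is O2 → limiting reagent.
n(CO2) = (4/6) × 28.94 = 19.29 mol
mass = 19.29 × 44.01 = 849.0 g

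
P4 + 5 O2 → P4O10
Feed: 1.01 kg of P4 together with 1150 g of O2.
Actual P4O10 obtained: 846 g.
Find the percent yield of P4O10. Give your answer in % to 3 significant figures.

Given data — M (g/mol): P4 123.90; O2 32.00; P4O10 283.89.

41.5 %

n(P4) = 1.010×1000 / 123.90 = 8.152 mol
n(O2) = 1150 / 32.00 = 35.94 mol
n/ν for P4 = 8.152/1 = 8.152
n/ν for O2 = 35.94/5 = 7.188
Smallest n/ν is O2 → limiting reagent.
theoretical n(P4O10) = (1/5) × 35.94 = 7.188 mol → 2041 g
% yield = 846 / 2041 × 100 = 41.45 %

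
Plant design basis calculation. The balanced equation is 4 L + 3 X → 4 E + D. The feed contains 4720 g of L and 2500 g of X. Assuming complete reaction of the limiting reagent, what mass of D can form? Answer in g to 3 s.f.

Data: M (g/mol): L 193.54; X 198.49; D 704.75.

2960 g

n(L) = 4720 / 193.54 = 24.39 mol
n(X) = 2500 / 198.49 = 12.60 mol
n/ν → L: 6.098, X: 4.200; X is limiting.
n(D) = (1/3) × 12.60 = 4.200 mol
mass = 4.200 × 704.75 = 2960 g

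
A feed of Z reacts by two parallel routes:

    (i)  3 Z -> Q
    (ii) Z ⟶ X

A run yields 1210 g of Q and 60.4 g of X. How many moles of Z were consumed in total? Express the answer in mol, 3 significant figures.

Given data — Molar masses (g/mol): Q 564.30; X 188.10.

6.75 mol

n(Q) = 1210 / 564.30 = 2.144 mol
n(X) = 60.4 / 188.10 = 0.3211 mol
n(Z) via (i) = (3/1)×2.144 = 6.432 mol
n(Z) via (ii) = (1/1)×0.3211 = 0.3211 mol
total n(Z) = 6.432 + 0.3211 = 6.753 mol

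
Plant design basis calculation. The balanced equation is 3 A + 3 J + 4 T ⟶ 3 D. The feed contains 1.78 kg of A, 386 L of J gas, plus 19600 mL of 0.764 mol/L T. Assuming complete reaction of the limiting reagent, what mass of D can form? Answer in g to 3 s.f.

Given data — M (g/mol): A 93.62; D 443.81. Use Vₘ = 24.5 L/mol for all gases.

4980 g

n(A) = 1.780×1000 / 93.62 = 19.01 mol
n(J) = 386.0 / 24.5 = 15.76 mol
n(T) = 0.764 × 19600/1000 = 14.97 mol
n/ν for A = 19.01/3 = 6.337
n/ν for J = 15.76/3 = 5.253
n/ν for T = 14.97/4 = 3.743
Smallest n/ν is T → limiting reagent.
n(D) = (3/4) × 14.97 = 11.23 mol
mass = 11.23 × 443.81 = 4984 g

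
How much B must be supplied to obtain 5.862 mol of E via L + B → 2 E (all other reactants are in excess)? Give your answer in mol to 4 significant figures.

2.931 mol

n(E) = 5.862 mol
n(B) = (1/2) × 5.862 = 2.931 mol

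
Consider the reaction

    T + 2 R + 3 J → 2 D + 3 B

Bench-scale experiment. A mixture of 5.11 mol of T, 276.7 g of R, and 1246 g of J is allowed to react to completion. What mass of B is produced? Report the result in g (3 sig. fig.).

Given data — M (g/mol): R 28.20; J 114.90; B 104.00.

n(T) = 5.110 mol
n(R) = 276.7 / 28.20 = 9.812 mol
n(J) = 1246 / 114.90 = 10.84 mol
n/ν for T = 5.110/1 = 5.110
n/ν for R = 9.812/2 = 4.906
n/ν for J = 10.84/3 = 3.613
Smallest n/ν is J → limiting reagent.
n(B) = (3/3) × 10.84 = 10.84 mol
mass = 10.84 × 104.00 = 1127 g

1130 g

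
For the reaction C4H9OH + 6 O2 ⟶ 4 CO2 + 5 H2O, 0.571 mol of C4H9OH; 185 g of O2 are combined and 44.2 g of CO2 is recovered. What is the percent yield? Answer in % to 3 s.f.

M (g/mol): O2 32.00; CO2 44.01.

44.0 %

n(C4H9OH) = 0.5710 mol
n(O2) = 185.0 / 32.00 = 5.781 mol
n/ν → C4H9OH: 0.5710, O2: 0.9635; C4H9OH is limiting.
theoretical n(CO2) = (4/1) × 0.5710 = 2.284 mol → 100.5 g
% yield = 44.2 / 100.5 × 100 = 43.98 %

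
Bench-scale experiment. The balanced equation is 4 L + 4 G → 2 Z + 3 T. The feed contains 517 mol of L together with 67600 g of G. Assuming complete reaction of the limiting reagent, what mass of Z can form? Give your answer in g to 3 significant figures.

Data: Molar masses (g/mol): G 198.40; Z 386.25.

65800 g

n(L) = 517.0 mol
n(G) = 67600 / 198.40 = 340.7 mol
n/ν → L: 129.3, G: 85.18; G is limiting.
n(Z) = (2/4) × 340.7 = 170.4 mol
mass = 170.4 × 386.25 = 65820 g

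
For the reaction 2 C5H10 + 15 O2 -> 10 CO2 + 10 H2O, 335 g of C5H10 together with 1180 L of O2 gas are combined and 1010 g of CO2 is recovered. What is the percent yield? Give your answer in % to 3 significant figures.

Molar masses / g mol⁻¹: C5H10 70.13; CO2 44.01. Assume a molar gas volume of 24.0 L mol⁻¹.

n(C5H10) = 335.0 / 70.13 = 4.777 mol
n(O2) = 1180 / 24.0 = 49.17 mol
n/ν for C5H10 = 4.777/2 = 2.389
n/ν for O2 = 49.17/15 = 3.278
Smallest n/ν is C5H10 → limiting reagent.
theoretical n(CO2) = (10/2) × 4.777 = 23.89 mol → 1051 g
% yield = 1010 / 1051 × 100 = 96.10 %

96.1 %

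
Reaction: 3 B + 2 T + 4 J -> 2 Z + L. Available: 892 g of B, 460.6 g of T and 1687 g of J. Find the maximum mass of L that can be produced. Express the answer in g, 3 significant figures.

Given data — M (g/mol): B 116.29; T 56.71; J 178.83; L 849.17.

n(B) = 892.0 / 116.29 = 7.670 mol
n(T) = 460.6 / 56.71 = 8.122 mol
n(J) = 1687 / 178.83 = 9.434 mol
n/ν for B = 7.670/3 = 2.557
n/ν for T = 8.122/2 = 4.061
n/ν for J = 9.434/4 = 2.359
Smallest n/ν is J → limiting reagent.
n(L) = (1/4) × 9.434 = 2.359 mol
mass = 2.359 × 849.17 = 2003 g

2000 g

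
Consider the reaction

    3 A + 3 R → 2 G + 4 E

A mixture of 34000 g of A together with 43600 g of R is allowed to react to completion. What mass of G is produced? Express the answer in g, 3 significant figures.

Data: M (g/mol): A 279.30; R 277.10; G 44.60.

3620 g

n(A) = 34000 / 279.30 = 121.7 mol
n(R) = 43600 / 277.10 = 157.3 mol
n/ν → A: 40.57, R: 52.43; A is limiting.
n(G) = (2/3) × 121.7 = 81.13 mol
mass = 81.13 × 44.60 = 3618 g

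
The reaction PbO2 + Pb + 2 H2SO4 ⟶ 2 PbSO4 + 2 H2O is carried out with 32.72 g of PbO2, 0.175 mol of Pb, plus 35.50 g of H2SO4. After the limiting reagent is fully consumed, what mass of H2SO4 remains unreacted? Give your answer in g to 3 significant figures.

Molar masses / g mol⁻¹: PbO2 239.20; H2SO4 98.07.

n(PbO2) = 32.72 / 239.20 = 0.1368 mol
n(Pb) = 0.1750 mol
n(H2SO4) = 35.50 / 98.07 = 0.3620 mol
n/ν for PbO2 = 0.1368/1 = 0.1368
n/ν for Pb = 0.1750/1 = 0.1750
n/ν for H2SO4 = 0.3620/2 = 0.1810
Smallest n/ν is PbO2 → limiting reagent.
H2SO4 consumed = (2/1) × 0.1368 = 0.2736 mol
H2SO4 remaining = 0.3620 − 0.2736 = 0.08840 mol
mass = 0.08840 × 98.07 = 8.669 g

8.67 g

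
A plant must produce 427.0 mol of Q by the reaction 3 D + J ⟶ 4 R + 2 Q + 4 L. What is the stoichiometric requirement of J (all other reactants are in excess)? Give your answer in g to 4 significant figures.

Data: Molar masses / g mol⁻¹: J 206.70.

44130 g

n(Q) = 427.0 mol
n(J) = (1/2) × 427.0 = 213.5 mol
mass = 213.5 × 206.70 = 44130 g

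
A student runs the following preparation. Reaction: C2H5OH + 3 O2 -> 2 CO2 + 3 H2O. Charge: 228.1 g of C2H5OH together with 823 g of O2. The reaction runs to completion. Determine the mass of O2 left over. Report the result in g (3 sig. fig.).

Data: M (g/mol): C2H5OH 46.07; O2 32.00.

348 g

n(C2H5OH) = 228.1 / 46.07 = 4.951 mol
n(O2) = 823.0 / 32.00 = 25.72 mol
n/ν for C2H5OH = 4.951/1 = 4.951
n/ν for O2 = 25.72/3 = 8.573
Smallest n/ν is C2H5OH → limiting reagent.
O2 consumed = (3/1) × 4.951 = 14.85 mol
O2 remaining = 25.72 − 14.85 = 10.87 mol
mass = 10.87 × 32.00 = 347.8 g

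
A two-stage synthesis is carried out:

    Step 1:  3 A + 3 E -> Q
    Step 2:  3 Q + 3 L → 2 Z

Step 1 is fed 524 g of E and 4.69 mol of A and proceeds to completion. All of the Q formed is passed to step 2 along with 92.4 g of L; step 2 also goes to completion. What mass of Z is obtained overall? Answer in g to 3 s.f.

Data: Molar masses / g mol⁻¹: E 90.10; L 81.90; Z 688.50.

Step 1:
n(E) = 524.0 / 90.10 = 5.816 mol
n(A) = 4.690 mol
n/ν for E = 5.816/3 = 1.939
n/ν for A = 4.690/3 = 1.563
Smallest n/ν is A → limiting reagent.
n(Q) produced = (1/3) × 4.690 = 1.563 mol
Step 2:
n(Q) available = 1.563 mol
n(L) = 92.40 / 81.90 = 1.128 mol
n/ν for Q = 1.563/3 = 0.5210
n/ν for L = 1.128/3 = 0.3760
Smallest n/ν is L → limiting reagent.
n(Z) = (2/3) × 1.128 = 0.7520 mol
mass = 0.7520 × 688.50 = 517.8 g

518 g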